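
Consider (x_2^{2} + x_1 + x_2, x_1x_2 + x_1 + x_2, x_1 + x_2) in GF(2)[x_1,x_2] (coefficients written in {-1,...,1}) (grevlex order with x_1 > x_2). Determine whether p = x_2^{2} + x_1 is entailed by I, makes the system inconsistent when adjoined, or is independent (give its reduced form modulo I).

x_2^{2} + x_1 is independent of I; its normal form modulo I is x_2.

First compute the reduced Gröbner basis of I by Buchberger's algorithm.
f_1 = x_2^{2} + x_1 + x_2, LT = x_2^{2}.
f_2 = x_1x_2 + x_1 + x_2, LT = x_1x_2.
f_3 = x_1 + x_2, LT = x_1.

S(f_1,f_2): lcm = x_1x_2^{2}. S = x_1^{2} + x_2^{2}.
  leading term x_1^{2}: subtract (x_1)·f_3 from x_1^{2} + x_2^{2} → x_1x_2 + x_2^{2}
  leading term x_1x_2: subtract (1)·f_2 from x_1x_2 + x_2^{2} → x_2^{2} + x_1 + x_2
  leading term x_2^{2}: subtract (1)·f_1 from x_2^{2} + x_1 + x_2 → 0
  remainder 0.

S(f_1,f_3): leading monomials are coprime, so the S-polynomial reduces to 0 (Buchberger's first criterion).
S(f_2,f_3): lcm = x_1x_2. S = x_2^{2} + x_1 + x_2.
  leading term x_2^{2}: subtract (1)·f_1 from x_2^{2} + x_1 + x_2 → 0
  remainder 0.

Every S-polynomial of the final basis reduces to 0, so we have a Gröbner basis.
Inter-reduce: drop elements whose leading term is divisible by another's, tail-reduce, and make monic.
Reduced Gröbner basis: {x_2^{2}, x_1 + x_2}.
Label its elements g_1 = x_2^{2}, g_2 = x_1 + x_2.

Reduce p = x_2^{2} + x_1 modulo G:
  leading term x_2^{2}: subtract (1)·g_1 from x_2^{2} + x_1 → x_1
  leading term x_1: subtract (1)·g_2 from x_1 → x_2
  leading term x_2: no divisor's leading term divides it; move x_2 to the remainder.
  normal form = x_2.
The normal form is nonzero, so p ∉ I. Since p minus its normal form lies in I, I + (p) = I + (r) where r = x_2; decide whether this ideal is the whole ring.
Run Buchberger on G together with r (pairs among the g_i already reduce to 0 since G is a Gröbner basis):
g_1 = x_2^{2}, LT = x_2^{2}.
g_2 = x_1 + x_2, LT = x_1.
r = x_2, LT = x_2.

S(g_1,g_2): leading monomials are coprime, so the S-polynomial reduces to 0 (Buchberger's first criterion).
S(g_1,r): lcm = x_2^{2}. S = 0.
  remainder 0.

S(g_2,r): leading monomials are coprime, so the S-polynomial reduces to 0 (Buchberger's first criterion).
Every S-polynomial of the final basis reduces to 0, so we have a Gröbner basis.
Inter-reduce: drop elements whose leading term is divisible by another's, tail-reduce, and make monic.
Reduced Gröbner basis: {x_1, x_2}.
The reduced Gröbner basis of I + (p) is {x_1, x_2} ≠ {1}, a proper ideal, so the enlarged system stays consistent: p is independent of I, with normal form x_2.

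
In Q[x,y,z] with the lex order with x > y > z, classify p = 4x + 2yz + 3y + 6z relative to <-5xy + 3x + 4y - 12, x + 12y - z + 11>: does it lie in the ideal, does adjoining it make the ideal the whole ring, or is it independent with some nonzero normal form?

First compute the reduced Gröbner basis of I by Buchberger's algorithm.
f_1 = -5xy + 3x + 4y - 12, LT = xy.
f_2 = x + 12y - z + 11, LT = x.

S(f_1,f_2): lcm = xy. S = -3/5x - 12y^2 + yz - 59/5y + 12/5.
  leading term x: subtract (-3/5)·f_2 from -3/5x - 12y^2 + yz - 59/5y + 12/5 → -12y^2 + yz - 23/5y - 3/5z + 9
  leading term y^2: no divisor's leading term divides it; move -12y^2 to the remainder.
  leading term yz: no divisor's leading term divides it; move yz to the remainder.
  leading term y: no divisor's leading term divides it; move -23/5y to the remainder.
  leading term z: no divisor's leading term divides it; move -3/5z to the remainder.
  leading term 1: no divisor's leading term divides it; move 9 to the remainder.
  remainder -12y^2 + yz - 23/5y - 3/5z + 9 ≠ 0; add h_3 = -12y^2 + yz - 23/5y - 3/5z + 9 to the basis.

The other S-polynomials (S(f_1,h_3), S(f_2,h_3)) all reduce to 0 modulo the current basis, so we have a Gröbner basis.
Inter-reduce: drop elements whose leading term is divisible by another's, tail-reduce, and make monic.
Reduced Gröbner basis: {x + 12y - z + 11, y^2 - 1/12yz + 23/60y + 1/20z - 3/4}.
Label its elements g_1 = x + 12y - z + 11, g_2 = y^2 - 1/12yz + 23/60y + 1/20z - 3/4.

Reduce p = 4x + 2yz + 3y + 6z modulo G:
  leading term x: subtract (4)·g_1 from 4x + 2yz + 3y + 6z → 2yz - 45y + 10z - 44
  leading term yz: no divisor's leading term divides it; move 2yz to the remainder.
  leading term y: no divisor's leading term divides it; move -45y to the remainder.
  leading term z: no divisor's leading term divides it; move 10z to the remainder.
  leading term 1: no divisor's leading term divides it; move -44 to the remainder.
  normal form = 2yz - 45y + 10z - 44.
The normal form is nonzero, so p ∉ I. Since p minus its normal form lies in I, I + (p) = I + (r) where r = 2yz - 45y + 10z - 44; decide whether this ideal is the whole ring.
Run Buchberger on G together with r (pairs among the g_i already reduce to 0 since G is a Gröbner basis):
g_1 = x + 12y - z + 11, LT = x.
g_2 = y^2 - 1/12yz + 23/60y + 1/20z - 3/4, LT = y^2.
r = 2yz - 45y + 10z - 44, LT = yz.

S(g_2,r): lcm = y^2z. S = 45/2y^2 - 1/12yz^2 - 277/60yz + 22y + 1/20z^2 - 3/4z.
  leading term y^2: subtract (45/2)·g_2 from 45/2y^2 - 1/12yz^2 - 277/60yz + 22y + 1/20z^2 - 3/4z → -1/12yz^2 - 329/120yz + 107/8y + 1/20z^2 - 15/8z + 135/8
  leading term yz^2: subtract (-1/24z)·r from -1/12yz^2 - 329/120yz + 107/8y + 1/20z^2 - 15/8z + 135/8 → -277/60yz + 107/8y + 7/15z^2 - 89/24z + 135/8
  leading term yz: subtract (-277/120)·r from -277/60yz + 107/8y + 7/15z^2 - 89/24z + 135/8 → -181/2y + 7/15z^2 + 155/8z - 10163/120
  leading term y: no divisor's leading term divides it; move -181/2y to the remainder.
  leading term z^2: no divisor's leading term divides it; move 7/15z^2 to the remainder.
  leading term z: no divisor's leading term divides it; move 155/8z to the remainder.
  leading term 1: no divisor's leading term divides it; move -10163/120 to the remainder.
  remainder -181/2y + 7/15z^2 + 155/8z - 10163/120 ≠ 0; add m_4 = -181/2y + 7/15z^2 + 155/8z - 10163/120 to the basis.

S(r,m_4): lcm = yz. S = -45/2y + 14/2715z^3 + 155/724z^2 + 44137/10860z - 22.
  leading term y: subtract (45/181)·m_4 from -45/2y + 14/2715z^3 + 155/724z^2 + 44137/10860z - 22 → 14/2715z^3 + 71/724z^2 - 16351/21720z - 1367/1448
  leading term z^3: no divisor's leading term divides it; move 14/2715z^3 to the remainder.
  leading term z^2: no divisor's leading term divides it; move 71/724z^2 to the remainder.
  leading term z: no divisor's leading term divides it; move -16351/21720z to the remainder.
  leading term 1: no divisor's leading term divides it; move -1367/1448 to the remainder.
  remainder 14/2715z^3 + 71/724z^2 - 16351/21720z - 1367/1448 ≠ 0; add m_5 = 14/2715z^3 + 71/724z^2 - 16351/21720z - 1367/1448 to the basis.

The other S-polynomials (S(g_1,g_2), S(g_1,r), S(g_1,m_4), S(g_2,m_4), S(g_1,m_5), S(g_2,m_5), S(r,m_5), S(m_4,m_5)) all reduce to 0 modulo the current basis, so we have a Gröbner basis.
Inter-reduce: drop elements whose leading term is divisible by another's, tail-reduce, and make monic.
Reduced Gröbner basis: {x + 56/905z^2 + 284/181z - 208/905, y - 14/2715z^2 - 155/724z + 10163/10860, z^3 + 1065/56z^2 - 16351/112z - 20505/112}.
The reduced Gröbner basis of I + (p) is {x + 56/905z^2 + 284/181z - 208/905, y - 14/2715z^2 - 155/724z + 10163/10860, z^3 + 1065/56z^2 - 16351/112z - 20505/112} ≠ {1}, a proper ideal, so the enlarged system stays consistent: p is independent of I, with normal form 2yz - 45y + 10z - 44.

4x + 2yz + 3y + 6z is independent of I; its normal form modulo I is 2yz - 45y + 10z - 44.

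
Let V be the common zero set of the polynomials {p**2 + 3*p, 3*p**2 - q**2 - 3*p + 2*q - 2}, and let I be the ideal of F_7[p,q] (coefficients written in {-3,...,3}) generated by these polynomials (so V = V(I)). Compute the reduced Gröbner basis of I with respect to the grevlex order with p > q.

G = {p**2 + 3*p, q**2 - 2*p - 2*q + 2}

f_1 = p**2 + 3*p, LT = p**2.
f_2 = 3*p**2 - q**2 - 3*p + 2*q - 2, LT = p**2.

S(f_1,f_2): lcm = p**2. S = -2*q**2 - 3*p - 3*q + 3.
  leading term q**2: no divisor's leading term divides it; move -2*q**2 to the remainder.
  leading term p: no divisor's leading term divides it; move -3*p to the remainder.
  leading term q: no divisor's leading term divides it; move -3*q to the remainder.
  leading term 1: no divisor's leading term divides it; move 3 to the remainder.
  remainder -2*q**2 - 3*p - 3*q + 3 ≠ 0; add g_3 = -2*q**2 - 3*p - 3*q + 3 to the basis.

The other S-polynomials (S(f_1,g_3), S(f_2,g_3)) all reduce to 0 modulo the current basis, so we have a Gröbner basis.
Inter-reduce: drop elements whose leading term is divisible by another's, tail-reduce, and make monic.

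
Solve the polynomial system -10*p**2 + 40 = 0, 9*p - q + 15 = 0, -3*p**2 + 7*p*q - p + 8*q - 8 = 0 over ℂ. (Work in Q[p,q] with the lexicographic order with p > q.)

Compute a lex Gröbner basis by Buchberger's algorithm.
f_1 = -10*p**2 + 40, LT = p**2.
f_2 = 9*p - q + 15, LT = p.
f_3 = -3*p**2 + 7*p*q - p + 8*q - 8, LT = p**2.

S(f_1,f_2): lcm = p**2. S = 1/9*p*q - 5/3*p - 4.
  leading term p*q: subtract (1/81*q)·f_2 from 1/9*p*q - 5/3*p - 4 → -5/3*p + 1/81*q**2 - 5/27*q - 4
  leading term p: subtract (-5/27)·f_2 from -5/3*p + 1/81*q**2 - 5/27*q - 4 → 1/81*q**2 - 10/27*q - 11/9
  leading term q**2: no divisor's leading term divides it; move 1/81*q**2 to the remainder.
  leading term q: no divisor's leading term divides it; move -10/27*q to the remainder.
  leading term 1: no divisor's leading term divides it; move -11/9 to the remainder.
  remainder 1/81*q**2 - 10/27*q - 11/9 ≠ 0; add h_4 = 1/81*q**2 - 10/27*q - 11/9 to the basis.

S(f_1,f_3): lcm = p**2. S = 7/3*p*q - 1/3*p + 8/3*q - 20/3.
  leading term p*q: subtract (7/27*q)·f_2 from 7/3*p*q - 1/3*p + 8/3*q - 20/3 → -1/3*p + 7/27*q**2 - 11/9*q - 20/3
  leading term p: subtract (-1/27)·f_2 from -1/3*p + 7/27*q**2 - 11/9*q - 20/3 → 7/27*q**2 - 34/27*q - 55/9
  leading term q**2: subtract (21)·h_4 from 7/27*q**2 - 34/27*q - 55/9 → 176/27*q + 176/9
  leading term q: no divisor's leading term divides it; move 176/27*q to the remainder.
  leading term 1: no divisor's leading term divides it; move 176/9 to the remainder.
  remainder 176/27*q + 176/9 ≠ 0; add h_5 = 176/27*q + 176/9 to the basis.

The other S-polynomials (S(f_2,f_3), S(f_1,h_4), S(f_2,h_4), S(f_3,h_4), S(f_1,h_5), S(f_2,h_5), S(f_3,h_5), S(h_4,h_5)) all reduce to 0 modulo the current basis, so we have a Gröbner basis.
Inter-reduce: drop elements whose leading term is divisible by another's, tail-reduce, and make monic.
Reduced Gröbner basis: {p + 2, q + 3}.

The lex basis is triangular: the last element involves only q. Solving q + 3 = 0 gives q ∈ {-3}; substituting each value into the earlier elements determines the remaining variables.
  q = -3: the earlier basis element becomes p + 2 = 0, giving p = -2 — point (-2, -3).
Check: every point annihilates each of the original generators.

{(-2, -3)}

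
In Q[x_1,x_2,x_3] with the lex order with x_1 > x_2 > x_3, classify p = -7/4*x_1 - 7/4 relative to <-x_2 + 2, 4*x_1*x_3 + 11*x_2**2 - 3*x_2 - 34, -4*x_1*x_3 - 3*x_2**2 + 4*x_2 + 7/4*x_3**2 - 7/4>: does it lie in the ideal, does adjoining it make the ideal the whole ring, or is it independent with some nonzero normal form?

-7/4*x_1 - 7/4 is independent of I; its normal form modulo I is 7/4*x_3 - 7/4.

First compute the reduced Gröbner basis of I by Buchberger's algorithm.
f_1 = -x_2 + 2, LT = x_2.
f_2 = 4*x_1*x_3 + 11*x_2**2 - 3*x_2 - 34, LT = x_1*x_3.
f_3 = -4*x_1*x_3 - 3*x_2**2 + 4*x_2 + 7/4*x_3**2 - 7/4, LT = x_1*x_3.

S(f_2,f_3): lcm = x_1*x_3. S = 2*x_2**2 + 1/4*x_2 + 7/16*x_3**2 - 143/16.
  leading term x_2**2: subtract (-2*x_2)·f_1 from 2*x_2**2 + 1/4*x_2 + 7/16*x_3**2 - 143/16 → 17/4*x_2 + 7/16*x_3**2 - 143/16
  leading term x_2: subtract (-17/4)·f_1 from 17/4*x_2 + 7/16*x_3**2 - 143/16 → 7/16*x_3**2 - 7/16
  leading term x_3**2: no divisor's leading term divides it; move 7/16*x_3**2 to the remainder.
  leading term 1: no divisor's leading term divides it; move -7/16 to the remainder.
  remainder 7/16*x_3**2 - 7/16 ≠ 0; add h_4 = 7/16*x_3**2 - 7/16 to the basis.

S(f_2,h_4): lcm = x_1*x_3**2. S = x_1 + 11/4*x_2**2*x_3 - 3/4*x_2*x_3 - 17/2*x_3.
  leading term x_1: no divisor's leading term divides it; move x_1 to the remainder.
  leading term x_2**2*x_3: subtract (-11/4*x_2*x_3)·f_1 from 11/4*x_2**2*x_3 - 3/4*x_2*x_3 - 17/2*x_3 → 19/4*x_2*x_3 - 17/2*x_3
  leading term x_2*x_3: subtract (-19/4*x_3)·f_1 from 19/4*x_2*x_3 - 17/2*x_3 → x_3
  leading term x_3: no divisor's leading term divides it; move x_3 to the remainder.
  remainder x_1 + x_3 ≠ 0; add h_5 = x_1 + x_3 to the basis.

The other S-polynomials (S(f_1,f_2), S(f_1,f_3), S(f_1,h_4), S(f_3,h_4), S(f_1,h_5), S(f_2,h_5), S(f_3,h_5), S(h_4,h_5)) all reduce to 0 modulo the current basis, so we have a Gröbner basis.
Inter-reduce: drop elements whose leading term is divisible by another's, tail-reduce, and make monic.
Reduced Gröbner basis: {x_1 + x_3, x_2 - 2, x_3**2 - 1}.
Label its elements g_1 = x_1 + x_3, g_2 = x_2 - 2, g_3 = x_3**2 - 1.

Reduce p = -7/4*x_1 - 7/4 modulo G:
  leading term x_1: subtract (-7/4)·g_1 from -7/4*x_1 - 7/4 → 7/4*x_3 - 7/4
  leading term x_3: no divisor's leading term divides it; move 7/4*x_3 to the remainder.
  leading term 1: no divisor's leading term divides it; move -7/4 to the remainder.
  normal form = 7/4*x_3 - 7/4.
The normal form is nonzero, so p ∉ I. Since p minus its normal form lies in I, I + (p) = I + (r) where r = 7/4*x_3 - 7/4; decide whether this ideal is the whole ring.
Run Buchberger on G together with r (pairs among the g_i already reduce to 0 since G is a Gröbner basis):
g_1 = x_1 + x_3, LT = x_1.
g_2 = x_2 - 2, LT = x_2.
g_3 = x_3**2 - 1, LT = x_3**2.
r = 7/4*x_3 - 7/4, LT = x_3.

The S-polynomials (S(g_1,g_2), S(g_1,g_3), S(g_1,r), S(g_2,g_3), S(g_2,r), S(g_3,r)) all reduce to 0 modulo the current basis, so we have a Gröbner basis.
Inter-reduce: drop elements whose leading term is divisible by another's, tail-reduce, and make monic.
Reduced Gröbner basis: {x_1 + 1, x_2 - 2, x_3 - 1}.
The reduced Gröbner basis of I + (p) is {x_1 + 1, x_2 - 2, x_3 - 1} ≠ {1}, a proper ideal, so the enlarged system stays consistent: p is independent of I, with normal form 7/4*x_3 - 7/4.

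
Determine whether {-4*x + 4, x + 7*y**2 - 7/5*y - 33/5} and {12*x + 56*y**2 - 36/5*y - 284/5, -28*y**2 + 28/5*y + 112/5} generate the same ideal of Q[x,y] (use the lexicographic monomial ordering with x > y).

For a fixed monomial order, each ideal has a unique reduced Gröbner basis; comparing bases decides equality.
Buchberger on the first generating set:
f_1 = -4*x + 4, LT = x.
f_2 = x + 7*y**2 - 7/5*y - 33/5, LT = x.

S(f_1,f_2): lcm = x. S = -7*y**2 + 7/5*y + 28/5.
  reduce S modulo (f_1, f_2):
  remainder -7*y**2 + 7/5*y + 28/5 ≠ 0; add g_3 = -7*y**2 + 7/5*y + 28/5 to the basis.

The other S-polynomials (S(f_1,g_3), S(f_2,g_3)) all reduce to 0 modulo the current basis, so we have a Gröbner basis.
Inter-reduce: drop elements whose leading term is divisible by another's, tail-reduce, and make monic.
Reduced Gröbner basis: {x - 1, y**2 - 1/5*y - 4/5}.

Buchberger on the second generating set:
h_1 = 12*x + 56*y**2 - 36/5*y - 284/5, LT = x.
h_2 = -28*y**2 + 28/5*y + 112/5, LT = y**2.

The S-polynomials (S(h_1,h_2)) all reduce to 0 modulo the current basis, so we have a Gröbner basis.
Inter-reduce: drop elements whose leading term is divisible by another's, tail-reduce, and make monic.
Reduced Gröbner basis: {x + 1/3*y - 1, y**2 - 1/5*y - 4/5}.

The bases are distinct; the ideals are different.

No, the ideals differ.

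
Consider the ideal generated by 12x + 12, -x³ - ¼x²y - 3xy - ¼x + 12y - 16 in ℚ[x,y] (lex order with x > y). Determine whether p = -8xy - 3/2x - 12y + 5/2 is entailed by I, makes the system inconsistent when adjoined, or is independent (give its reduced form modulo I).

First compute the reduced Gröbner basis of I by Buchberger's algorithm.
f_1 = 12x + 12, LT = x.
f_2 = -x³ - ¼x²y - 3xy - ¼x + 12y - 16, LT = x³.

S(f_1,f_2): lcm = x³. S = -¼x²y + x² - 3xy - ¼x + 12y - 16.
  leading term x²y: subtract (-1/48xy)·f_1 from -¼x²y + x² - 3xy - ¼x + 12y - 16 → x² - 11/4xy - ¼x + 12y - 16
  leading term x²: subtract (1/12x)·f_1 from x² - 11/4xy - ¼x + 12y - 16 → -11/4xy - 5/4x + 12y - 16
  leading term xy: subtract (-11/48y)·f_1 from -11/4xy - 5/4x + 12y - 16 → -5/4x + 59/4y - 16
  leading term x: subtract (-5/48)·f_1 from -5/4x + 59/4y - 16 → 59/4y - 59/4
  leading term y: no divisor's leading term divides it; move 59/4y to the remainder.
  leading term 1: no divisor's leading term divides it; move -59/4 to the remainder.
  remainder 59/4y - 59/4 ≠ 0; add h_3 = 59/4y - 59/4 to the basis.

The other S-polynomials (S(f_1,h_3), S(f_2,h_3)) all reduce to 0 modulo the current basis, so we have a Gröbner basis.
Inter-reduce: drop elements whose leading term is divisible by another's, tail-reduce, and make monic.
Reduced Gröbner basis: {x + 1, y - 1}.
Label its elements g_1 = x + 1, g_2 = y - 1.

Reduce p = -8xy - 3/2x - 12y + 5/2 modulo G:
  leading term xy: subtract (-8y)·g_1 from -8xy - 3/2x - 12y + 5/2 → -3/2x - 4y + 5/2
  leading term x: subtract (-3/2)·g_1 from -3/2x - 4y + 5/2 → -4y + 4
  leading term y: subtract (-4)·g_2 from -4y + 4 → 0
  normal form = 0.
Since the normal form is 0, p ∈ I.

-8xy - 3/2x - 12y + 5/2 lies in I (it reduces to 0).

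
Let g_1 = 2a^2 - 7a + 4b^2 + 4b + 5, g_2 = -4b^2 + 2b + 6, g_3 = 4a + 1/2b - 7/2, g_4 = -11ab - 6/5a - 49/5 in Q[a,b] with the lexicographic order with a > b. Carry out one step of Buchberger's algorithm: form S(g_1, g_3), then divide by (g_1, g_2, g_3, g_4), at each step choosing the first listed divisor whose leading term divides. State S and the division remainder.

lcm(LM(g_1), LM(g_3)) = a^2.
S = (lcm/LT(g_1))·g_1 − (lcm/LT(g_3))·g_3 = -1/8ab - 21/8a + 2b^2 + 2b + 5/2.
Reduce S modulo (g_1, g_2, g_3, g_4) in that order:
  leading term ab: subtract (-1/32b)·g_3 from -1/8ab - 21/8a + 2b^2 + 2b + 5/2 → -21/8a + 129/64b^2 + 121/64b + 5/2
  leading term a: subtract (-21/32)·g_3 from -21/8a + 129/64b^2 + 121/64b + 5/2 → 129/64b^2 + 71/32b + 13/64
  leading term b^2: subtract (-129/256)·g_2 from 129/64b^2 + 71/32b + 13/64 → 413/128b + 413/128
  leading term b: no divisor's leading term divides it; move 413/128b to the remainder.
  leading term 1: no divisor's leading term divides it; move 413/128 to the remainder.
The remainder 413/128b + 413/128 is nonzero, so it would be added as the next basis element.

S(g_1, g_3) = -1/8ab - 21/8a + 2b^2 + 2b + 5/2; remainder on division = 413/128b + 413/128.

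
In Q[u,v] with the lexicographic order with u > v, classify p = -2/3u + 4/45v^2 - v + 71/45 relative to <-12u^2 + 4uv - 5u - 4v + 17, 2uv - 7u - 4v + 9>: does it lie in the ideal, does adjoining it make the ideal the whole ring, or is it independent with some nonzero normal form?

-2/3u + 4/45v^2 - v + 71/45 lies in I (it reduces to 0).

First compute the reduced Gröbner basis of I by Buchberger's algorithm.
f_1 = -12u^2 + 4uv - 5u - 4v + 17, LT = u^2.
f_2 = 2uv - 7u - 4v + 9, LT = uv.

S(f_1,f_2): lcm = u^2v. S = 7/2u^2 - 1/3uv^2 + 29/12uv - 9/2u + 1/3v^2 - 17/12v.
  reduce S modulo (f_1, f_2):
  remainder 5/2u - 1/3v^2 + 15/4v - 71/12 ≠ 0; add h_3 = 5/2u - 1/3v^2 + 15/4v - 71/12 to the basis.

S(f_2,h_3): lcm = uv. S = -7/2u + 2/15v^3 - 3/2v^2 + 11/30v + 9/2.
  reduce S modulo (f_1, f_2, h_3):
  remainder 2/15v^3 - 59/30v^2 + 337/60v - 227/60 ≠ 0; add h_4 = 2/15v^3 - 59/30v^2 + 337/60v - 227/60 to the basis.

The other S-polynomials (S(f_1,h_3), S(f_1,h_4), S(f_2,h_4), S(h_3,h_4)) all reduce to 0 modulo the current basis, so we have a Gröbner basis.
Inter-reduce: drop elements whose leading term is divisible by another's, tail-reduce, and make monic.
Reduced Gröbner basis: {u - 2/15v^2 + 3/2v - 71/30, v^3 - 59/4v^2 + 337/8v - 227/8}.
Label its elements g_1 = u - 2/15v^2 + 3/2v - 71/30, g_2 = v^3 - 59/4v^2 + 337/8v - 227/8.

Reduce p = -2/3u + 4/45v^2 - v + 71/45 modulo G:
  leading term u: subtract (-2/3)·g_1 from -2/3u + 4/45v^2 - v + 71/45 → 0
  normal form = 0.
Since the normal form is 0, p ∈ I.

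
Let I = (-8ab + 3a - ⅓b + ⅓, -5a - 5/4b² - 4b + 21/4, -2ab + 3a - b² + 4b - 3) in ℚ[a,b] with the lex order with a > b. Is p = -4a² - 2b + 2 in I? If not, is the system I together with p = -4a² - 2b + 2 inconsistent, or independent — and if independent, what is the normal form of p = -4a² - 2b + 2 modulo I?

-4a² - 2b + 2 lies in I (it reduces to 0).

First compute the reduced Gröbner basis of I by Buchberger's algorithm.
f_1 = -8ab + 3a - ⅓b + ⅓, LT = ab.
f_2 = -5a - 5/4b² - 4b + 21/4, LT = a.
f_3 = -2ab + 3a - b² + 4b - 3, LT = ab.

S(f_1,f_2): lcm = ab. S = -⅜a - ¼b³ - ⅘b² + 131/120b - 1/24.
  leading term a: subtract (3/40)·f_2 from -⅜a - ¼b³ - ⅘b² + 131/120b - 1/24 → -¼b³ - 113/160b² + 167/120b - 209/480
  leading term b³: no divisor's leading term divides it; move -¼b³ to the remainder.
  leading term b²: no divisor's leading term divides it; move -113/160b² to the remainder.
  leading term b: no divisor's leading term divides it; move 167/120b to the remainder.
  leading term 1: no divisor's leading term divides it; move -209/480 to the remainder.
  remainder -¼b³ - 113/160b² + 167/120b - 209/480 ≠ 0; add h_4 = -¼b³ - 113/160b² + 167/120b - 209/480 to the basis.

S(f_1,f_3): lcm = ab. S = 9/8a - ½b² + 49/24b - 37/24.
  leading term a: subtract (-9/40)·f_2 from 9/8a - ½b² + 49/24b - 37/24 → -25/32b² + 137/120b - 173/480
  leading term b²: no divisor's leading term divides it; move -25/32b² to the remainder.
  leading term b: no divisor's leading term divides it; move 137/120b to the remainder.
  leading term 1: no divisor's leading term divides it; move -173/480 to the remainder.
  remainder -25/32b² + 137/120b - 173/480 ≠ 0; add h_5 = -25/32b² + 137/120b - 173/480 to the basis.

S(f_3,h_4): lcm = ab³. S = -173/40ab² + 167/30ab - 209/120a + ½b⁴ - 2b³ + 3/2b².
  leading term ab²: subtract (173/320b)·f_1 from -173/40ab² + 167/30ab - 209/120a + ½b⁴ - 2b³ + 3/2b² → 3787/960ab - 209/120a + ½b⁴ - 2b³ + 1613/960b² - 173/960b
  leading term ab: subtract (-3787/7680)·f_1 from 3787/960ab - 209/120a + ½b⁴ - 2b³ + 1613/960b² - 173/960b → -403/1536a + ½b⁴ - 2b³ + 1613/960b² - 7939/23040b + 3787/23040
  leading term a: subtract (403/7680)·f_2 from -403/1536a + ½b⁴ - 2b³ + 1613/960b² - 7939/23040b + 3787/23040 → ½b⁴ - 2b³ + 17877/10240b² - 3103/23040b - 10241/92160
  leading term b⁴: subtract (-2b)·h_4 from ½b⁴ - 2b³ + 17877/10240b² - 3103/23040b - 10241/92160 → -273/80b³ + 27827/6144b² - 23167/23040b - 10241/92160
  leading term b³: subtract (273/20)·h_4 from -273/80b³ + 27827/6144b² - 23167/23040b - 10241/92160 → 2176427/153600b² - 2304203/115200b + 2687531/460800
  leading term b²: subtract (-2176427/120000)·h_5 from 2176427/153600b² - 2304203/115200b + 2687531/460800 → 281809/400000b - 281809/400000
  leading term b: no divisor's leading term divides it; move 281809/400000b to the remainder.
  leading term 1: no divisor's leading term divides it; move -281809/400000 to the remainder.
  remainder 281809/400000b - 281809/400000 ≠ 0; add h_6 = 281809/400000b - 281809/400000 to the basis.

The other S-polynomials (S(f_2,f_3), S(f_1,h_4), S(f_2,h_4), S(f_1,h_5), S(f_2,h_5), S(f_3,h_5), S(h_4,h_5), S(f_1,h_6), S(f_2,h_6), S(f_3,h_6), S(h_4,h_6), S(h_5,h_6)) all reduce to 0 modulo the current basis, so we have a Gröbner basis.
Inter-reduce: drop elements whose leading term is divisible by another's, tail-reduce, and make monic.
Reduced Gröbner basis: {a, b - 1}.
Label its elements g_1 = a, g_2 = b - 1.

Reduce p = -4a² - 2b + 2 modulo G:
  leading term a²: subtract (-4a)·g_1 from -4a² - 2b + 2 → -2b + 2
  leading term b: subtract (-2)·g_2 from -2b + 2 → 0
  normal form = 0.
Since the normal form is 0, p ∈ I.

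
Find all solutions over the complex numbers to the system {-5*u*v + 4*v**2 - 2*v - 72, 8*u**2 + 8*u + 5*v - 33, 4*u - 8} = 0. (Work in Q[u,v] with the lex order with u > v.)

{(2, -3)}

Compute a lex Gröbner basis by Buchberger's algorithm.
f_1 = -5*u*v + 4*v**2 - 2*v - 72, LT = u*v.
f_2 = 8*u**2 + 8*u + 5*v - 33, LT = u**2.
f_3 = 4*u - 8, LT = u.

S(f_1,f_2): lcm = u**2*v. S = -4/5*u*v**2 - 3/5*u*v + 72/5*u - 5/8*v**2 + 33/8*v.
  leading term u*v**2: subtract (4/25*v)·f_1 from -4/5*u*v**2 - 3/5*u*v + 72/5*u - 5/8*v**2 + 33/8*v → -3/5*u*v + 72/5*u - 16/25*v**3 - 61/200*v**2 + 3129/200*v
  leading term u*v: subtract (3/25)·f_1 from -3/5*u*v + 72/5*u - 16/25*v**3 - 61/200*v**2 + 3129/200*v → 72/5*u - 16/25*v**3 - 157/200*v**2 + 3177/200*v + 216/25
  leading term u: subtract (18/5)·f_3 from 72/5*u - 16/25*v**3 - 157/200*v**2 + 3177/200*v + 216/25 → -16/25*v**3 - 157/200*v**2 + 3177/200*v + 936/25
  leading term v**3: no divisor's leading term divides it; move -16/25*v**3 to the remainder.
  leading term v**2: no divisor's leading term divides it; move -157/200*v**2 to the remainder.
  leading term v: no divisor's leading term divides it; move 3177/200*v to the remainder.
  leading term 1: no divisor's leading term divides it; move 936/25 to the remainder.
  remainder -16/25*v**3 - 157/200*v**2 + 3177/200*v + 936/25 ≠ 0; add h_4 = -16/25*v**3 - 157/200*v**2 + 3177/200*v + 936/25 to the basis.

S(f_1,f_3): lcm = u*v. S = -4/5*v**2 + 12/5*v + 72/5.
  leading term v**2: no divisor's leading term divides it; move -4/5*v**2 to the remainder.
  leading term v: no divisor's leading term divides it; move 12/5*v to the remainder.
  leading term 1: no divisor's leading term divides it; move 72/5 to the remainder.
  remainder -4/5*v**2 + 12/5*v + 72/5 ≠ 0; add h_5 = -4/5*v**2 + 12/5*v + 72/5 to the basis.

S(f_2,f_3): lcm = u**2. S = 3*u + 5/8*v - 33/8.
  leading term u: subtract (3/4)·f_3 from 3*u + 5/8*v - 33/8 → 5/8*v + 15/8
  leading term v: no divisor's leading term divides it; move 5/8*v to the remainder.
  leading term 1: no divisor's leading term divides it; move 15/8 to the remainder.
  remainder 5/8*v + 15/8 ≠ 0; add h_6 = 5/8*v + 15/8 to the basis.

The other S-polynomials (S(f_1,h_4), S(f_2,h_4), S(f_3,h_4), S(f_1,h_5), S(f_2,h_5), S(f_3,h_5), S(h_4,h_5), S(f_1,h_6), S(f_2,h_6), S(f_3,h_6), S(h_4,h_6), S(h_5,h_6)) all reduce to 0 modulo the current basis, so we have a Gröbner basis.
Inter-reduce: drop elements whose leading term is divisible by another's, tail-reduce, and make monic.
Reduced Gröbner basis: {u - 2, v + 3}.

A lex Gröbner basis eliminates variables successively. Here v + 3 depends only on v, with roots {-3}; lifting each root through the earlier basis elements recovers the full solutions.
  v = -3: the earlier basis element becomes u - 2 = 0, giving u = 2 — point (2, -3).
Substituting each solution back into the original system confirms all equations vanish.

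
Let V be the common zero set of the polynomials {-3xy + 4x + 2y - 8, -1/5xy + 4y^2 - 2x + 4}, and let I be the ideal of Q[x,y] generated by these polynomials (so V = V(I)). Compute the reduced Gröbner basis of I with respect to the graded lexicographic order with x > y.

G = {x^2 - 292/51x + 160/51y + 380/51, xy - 4/3x - 2/3y + 8/3, y^2 - 17/30x - 1/30y + 17/15}

f_1 = -3xy + 4x + 2y - 8, LT = xy.
f_2 = -1/5xy + 4y^2 - 2x + 4, LT = xy.

S(f_1,f_2): lcm = xy. S = 20y^2 - 34/3x - 2/3y + 68/3.
  leading term y^2: no divisor's leading term divides it; move 20y^2 to the remainder.
  leading term x: no divisor's leading term divides it; move -34/3x to the remainder.
  leading term y: no divisor's leading term divides it; move -2/3y to the remainder.
  leading term 1: no divisor's leading term divides it; move 68/3 to the remainder.
  remainder 20y^2 - 34/3x - 2/3y + 68/3 ≠ 0; add g_3 = 20y^2 - 34/3x - 2/3y + 68/3 to the basis.

S(f_1,g_3): lcm = xy^2. S = 17/30x^2 - 13/10xy - 2/3y^2 - 17/15x + 8/3y.
  leading term x^2: no divisor's leading term divides it; move 17/30x^2 to the remainder.
  leading term xy: subtract (13/30)·f_1 from -13/10xy - 2/3y^2 - 17/15x + 8/3y → -2/3y^2 - 43/15x + 9/5y + 52/15
  leading term y^2: subtract (-1/30)·g_3 from -2/3y^2 - 43/15x + 9/5y + 52/15 → -146/45x + 16/9y + 38/9
  leading term x: no divisor's leading term divides it; move -146/45x to the remainder.
  leading term y: no divisor's leading term divides it; move 16/9y to the remainder.
  leading term 1: no divisor's leading term divides it; move 38/9 to the remainder.
  remainder 17/30x^2 - 146/45x + 16/9y + 38/9 ≠ 0; add g_4 = 17/30x^2 - 146/45x + 16/9y + 38/9 to the basis.

S(f_2,g_3): lcm = xy^2. S = -20y^3 + 17/30x^2 + 301/30xy - 17/15x - 20y.
  leading term y^3: subtract (-y)·g_3 from -20y^3 + 17/30x^2 + 301/30xy - 17/15x - 20y → 17/30x^2 - 13/10xy - 2/3y^2 - 17/15x + 8/3y
  leading term x^2: subtract (1)·g_4 from 17/30x^2 - 13/10xy - 2/3y^2 - 17/15x + 8/3y → -13/10xy - 2/3y^2 + 19/9x + 8/9y - 38/9
  leading term xy: subtract (13/30)·f_1 from -13/10xy - 2/3y^2 + 19/9x + 8/9y - 38/9 → -2/3y^2 + 17/45x + 1/45y - 34/45
  leading term y^2: subtract (-1/30)·g_3 from -2/3y^2 + 17/45x + 1/45y - 34/45 → 0
  remainder 0.

S(f_1,g_4): lcm = x^2y. S = -4/3x^2 + 86/17xy - 160/51y^2 + 8/3x - 380/51y.
  leading term x^2: subtract (-40/17)·g_4 from -4/3x^2 + 86/17xy - 160/51y^2 + 8/3x - 380/51y → 86/17xy - 160/51y^2 - 760/153x - 500/153y + 1520/153
  leading term xy: subtract (-86/51)·f_1 from 86/17xy - 160/51y^2 - 760/153x - 500/153y + 1520/153 → -160/51y^2 + 16/9x + 16/153y - 32/9
  leading term y^2: subtract (-8/51)·g_3 from -160/51y^2 + 16/9x + 16/153y - 32/9 → 0
  remainder 0.

S(f_2,g_4): lcm = x^2y. S = -20xy^2 + 10x^2 + 292/51xy - 160/51y^2 - 20x - 380/51y.
  leading term xy^2: subtract (20/3y)·f_1 from -20xy^2 + 10x^2 + 292/51xy - 160/51y^2 - 20x - 380/51y → 10x^2 - 356/17xy - 280/17y^2 - 20x + 780/17y
  leading term x^2: subtract (300/17)·g_4 from 10x^2 - 356/17xy - 280/17y^2 - 20x + 780/17y → -356/17xy - 280/17y^2 + 1900/51x + 740/51y - 3800/51
  leading term xy: subtract (356/51)·f_1 from -356/17xy - 280/17y^2 + 1900/51x + 740/51y - 3800/51 → -280/17y^2 + 28/3x + 28/51y - 56/3
  leading term y^2: subtract (-14/17)·g_3 from -280/17y^2 + 28/3x + 28/51y - 56/3 → 0
  remainder 0.

S(g_3,g_4): leading monomials are coprime, so the S-polynomial reduces to 0 (Buchberger's first criterion).
Every S-polynomial of the final basis reduces to 0, so we have a Gröbner basis.
Inter-reduce: drop elements whose leading term is divisible by another's, tail-reduce, and make monic.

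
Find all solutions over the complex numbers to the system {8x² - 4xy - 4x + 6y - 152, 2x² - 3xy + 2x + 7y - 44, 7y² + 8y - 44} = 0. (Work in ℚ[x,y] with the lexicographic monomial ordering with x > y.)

{(5, 2)}

Compute a lex Gröbner basis by Buchberger's algorithm.
f_1 = 8x² - 4xy - 4x + 6y - 152, LT = x².
f_2 = 2x² - 3xy + 2x + 7y - 44, LT = x².
f_3 = 7y² + 8y - 44, LT = y².

S(f_1,f_2): lcm = x². S = xy - 3/2x - 11/4y + 3.
  leading term xy: no divisor's leading term divides it; move xy to the remainder.
  leading term x: no divisor's leading term divides it; move -3/2x to the remainder.
  leading term y: no divisor's leading term divides it; move -11/4y to the remainder.
  leading term 1: no divisor's leading term divides it; move 3 to the remainder.
  remainder xy - 3/2x - 11/4y + 3 ≠ 0; add h_4 = xy - 3/2x - 11/4y + 3 to the basis.

S(f_1,h_4): lcm = x²y. S = 3/2x² - ½xy² + 9/4xy - 3x + ¾y² - 19y.
  leading term x²: subtract (3/16)·f_1 from 3/2x² - ½xy² + 9/4xy - 3x + ¾y² - 19y → -½xy² + 3xy - 9/4x + ¾y² - 161/8y + 57/2
  leading term xy²: subtract (-1/14x)·f_3 from -½xy² + 3xy - 9/4x + ¾y² - 161/8y + 57/2 → 25/7xy - 151/28x + ¾y² - 161/8y + 57/2
  leading term xy: subtract (25/7)·h_4 from 25/7xy - 151/28x + ¾y² - 161/8y + 57/2 → -1/28x + ¾y² - 577/56y + 249/14
  leading term x: no divisor's leading term divides it; move -1/28x to the remainder.
  leading term y²: subtract (3/28)·f_3 from ¾y² - 577/56y + 249/14 → -625/56y + 45/2
  leading term y: no divisor's leading term divides it; move -625/56y to the remainder.
  leading term 1: no divisor's leading term divides it; move 45/2 to the remainder.
  remainder -1/28x - 625/56y + 45/2 ≠ 0; add h_5 = -1/28x - 625/56y + 45/2 to the basis.

S(f_2,h_4): lcm = x²y. S = 3/2x² - 3/2xy² + 15/4xy - 3x + 7/2y² - 22y.
  leading term x²: subtract (3/16)·f_1 from 3/2x² - 3/2xy² + 15/4xy - 3x + 7/2y² - 22y → -3/2xy² + 9/2xy - 9/4x + 7/2y² - 185/8y + 57/2
  leading term xy²: subtract (-3/14x)·f_3 from -3/2xy² + 9/2xy - 9/4x + 7/2y² - 185/8y + 57/2 → 87/14xy - 327/28x + 7/2y² - 185/8y + 57/2
  leading term xy: subtract (87/14)·h_4 from 87/14xy - 327/28x + 7/2y² - 185/8y + 57/2 → -33/14x + 7/2y² - 169/28y + 69/7
  leading term x: subtract (66)·h_5 from -33/14x + 7/2y² - 169/28y + 69/7 → 7/2y² + 5114/7y - 10326/7
  leading term y²: subtract (½)·f_3 from 7/2y² + 5114/7y - 10326/7 → 5086/7y - 10172/7
  leading term y: no divisor's leading term divides it; move 5086/7y to the remainder.
  leading term 1: no divisor's leading term divides it; move -10172/7 to the remainder.
  remainder 5086/7y - 10172/7 ≠ 0; add h_6 = 5086/7y - 10172/7 to the basis.

The other S-polynomials (S(f_1,f_3), S(f_2,f_3), S(f_3,h_4), S(f_1,h_5), S(f_2,h_5), S(f_3,h_5), S(h_4,h_5), S(f_1,h_6), S(f_2,h_6), S(f_3,h_6), S(h_4,h_6), S(h_5,h_6)) all reduce to 0 modulo the current basis, so we have a Gröbner basis.
Inter-reduce: drop elements whose leading term is divisible by another's, tail-reduce, and make monic.
Reduced Gröbner basis: {x - 5, y - 2}.

Elimination: the polynomial y - 2 lies in the elimination ideal for y, so y ∈ {2}. For each such y, the remaining basis elements (now univariate) give the rest of the solution.
  y = 2: the earlier basis element becomes x - 5 = 0, giving x = 5 — point (5, 2).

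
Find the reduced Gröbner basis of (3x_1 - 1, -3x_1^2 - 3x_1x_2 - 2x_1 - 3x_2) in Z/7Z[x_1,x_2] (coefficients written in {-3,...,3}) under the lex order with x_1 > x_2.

This is the nonlinear analogue of row-reducing a linear system.

f_1 = 3x_1 - 1, LT = x_1.
f_2 = -3x_1^2 - 3x_1x_2 - 2x_1 - 3x_2, LT = x_1^2.

S(f_1,f_2): lcm = x_1^2. S = -x_1x_2 - x_1 - x_2.
  leading term x_1x_2: subtract (2x_2)·f_1 from -x_1x_2 - x_1 - x_2 → -x_1 + x_2
  leading term x_1: subtract (2)·f_1 from -x_1 + x_2 → x_2 + 2
  leading term x_2: no divisor's leading term divides it; move x_2 to the remainder.
  leading term 1: no divisor's leading term divides it; move 2 to the remainder.
  remainder x_2 + 2 ≠ 0; add g_3 = x_2 + 2 to the basis.

The other S-polynomials (S(f_1,g_3), S(f_2,g_3)) all reduce to 0 modulo the current basis, so we have a Gröbner basis.
Inter-reduce: drop elements whose leading term is divisible by another's, tail-reduce, and make monic.

G = {x_1 + 2, x_2 + 2}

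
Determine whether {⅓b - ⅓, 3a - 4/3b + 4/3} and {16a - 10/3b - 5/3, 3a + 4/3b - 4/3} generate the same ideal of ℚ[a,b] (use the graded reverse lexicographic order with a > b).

No, the ideals differ.

Since reduced Gröbner bases are canonical representatives of ideals under a given ordering, it suffices to compute and compare them.
Buchberger on the first generating set:
f_1 = ⅓b - ⅓, LT = b.
f_2 = 3a - 4/3b + 4/3, LT = a.

The S-polynomials (S(f_1,f_2)) all reduce to 0 modulo the current basis, so we have a Gröbner basis.
Inter-reduce: drop elements whose leading term is divisible by another's, tail-reduce, and make monic.
Reduced Gröbner basis: {a, b - 1}.

Buchberger on the second generating set:
h_1 = 16a - 10/3b - 5/3, LT = a.
h_2 = 3a + 4/3b - 4/3, LT = a.

S(h_1,h_2): lcm = a. S = -47/72b + 49/144.
  leading term b: no divisor's leading term divides it; move -47/72b to the remainder.
  leading term 1: no divisor's leading term divides it; move 49/144 to the remainder.
  remainder -47/72b + 49/144 ≠ 0; add k_3 = -47/72b + 49/144 to the basis.

The other S-polynomials (S(h_1,k_3), S(h_2,k_3)) all reduce to 0 modulo the current basis, so we have a Gröbner basis.
Inter-reduce: drop elements whose leading term is divisible by another's, tail-reduce, and make monic.
Reduced Gröbner basis: {a - 10/47, b - 49/94}.

The bases are distinct; the ideals are different.
The same test decides containment: I ⊆ J iff every generator of I reduces to 0 modulo a Gröbner basis of J.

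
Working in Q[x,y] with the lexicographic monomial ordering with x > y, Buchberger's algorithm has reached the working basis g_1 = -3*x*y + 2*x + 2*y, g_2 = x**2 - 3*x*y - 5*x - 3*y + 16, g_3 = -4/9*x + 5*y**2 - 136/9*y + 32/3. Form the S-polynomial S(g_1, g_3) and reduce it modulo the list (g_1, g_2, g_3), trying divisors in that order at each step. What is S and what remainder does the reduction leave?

lcm(LM(g_1), LM(g_3)) = x*y.
S = (lcm/LT(g_1))·g_1 − (lcm/LT(g_3))·g_3 = -2/3*x + 45/4*y**3 - 34*y**2 + 70/3*y.
Reduce S modulo (g_1, g_2, g_3) in that order:
  leading term x: subtract (3/2)·g_3 from -2/3*x + 45/4*y**3 - 34*y**2 + 70/3*y → 45/4*y**3 - 83/2*y**2 + 46*y - 16
  leading term y**3: no divisor's leading term divides it; move 45/4*y**3 to the remainder.
  leading term y**2: no divisor's leading term divides it; move -83/2*y**2 to the remainder.
  leading term y: no divisor's leading term divides it; move 46*y to the remainder.
  leading term 1: no divisor's leading term divides it; move -16 to the remainder.
The remainder 45/4*y**3 - 83/2*y**2 + 46*y - 16 is nonzero, so it would be added as the next basis element.

S(g_1, g_3) = -2/3*x + 45/4*y**3 - 34*y**2 + 70/3*y; remainder on division = 45/4*y**3 - 83/2*y**2 + 46*y - 16.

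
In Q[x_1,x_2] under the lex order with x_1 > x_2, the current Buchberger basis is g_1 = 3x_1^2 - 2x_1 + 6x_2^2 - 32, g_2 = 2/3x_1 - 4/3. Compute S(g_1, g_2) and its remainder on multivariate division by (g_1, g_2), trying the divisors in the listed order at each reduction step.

lcm(LM(g_1), LM(g_2)) = x_1^2.
S = (lcm/LT(g_1))·g_1 − (lcm/LT(g_2))·g_2 = 4/3x_1 + 2x_2^2 - 32/3.
Reduce S modulo (g_1, g_2) in that order:
  leading term x_1: subtract (2)·g_2 from 4/3x_1 + 2x_2^2 - 32/3 → 2x_2^2 - 8
  leading term x_2^2: no divisor's leading term divides it; move 2x_2^2 to the remainder.
  leading term 1: no divisor's leading term divides it; move -8 to the remainder.
The remainder 2x_2^2 - 8 is nonzero, so it would be added as the next basis element.

S(g_1, g_2) = 4/3x_1 + 2x_2^2 - 32/3; remainder on division = 2x_2^2 - 8.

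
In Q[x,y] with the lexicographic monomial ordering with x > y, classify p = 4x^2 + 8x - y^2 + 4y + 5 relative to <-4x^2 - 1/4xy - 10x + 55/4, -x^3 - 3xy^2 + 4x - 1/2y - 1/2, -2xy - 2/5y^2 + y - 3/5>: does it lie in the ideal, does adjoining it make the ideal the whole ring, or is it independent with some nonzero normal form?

First compute the reduced Gröbner basis of I by Buchberger's algorithm.
f_1 = -4x^2 - 1/4xy - 10x + 55/4, LT = x^2.
f_2 = -x^3 - 3xy^2 + 4x - 1/2y - 1/2, LT = x^3.
f_3 = -2xy - 2/5y^2 + y - 3/5, LT = xy.

S(f_1,f_2): lcm = x^3. S = 1/16x^2y + 5/2x^2 - 3xy^2 + 9/16x - 1/2y - 1/2.
  reduce S modulo (f_1, f_2, f_3):
  remainder -91/16x + 769/1280y^3 - 737/512y^2 + 1177/2560y + 131/16 ≠ 0; add h_4 = -91/16x + 769/1280y^3 - 737/512y^2 + 1177/2560y + 131/16 to the basis.

S(f_1,f_3): lcm = x^2y. S = -11/80xy^2 + 3xy - 3/10x - 55/16y.
  reduce S modulo (f_1, f_2, f_3, h_4):
  remainder -61/14560y^3 - 17263/29120y^2 - 11185/5824y - 606/455 ≠ 0; add h_5 = -61/14560y^3 - 17263/29120y^2 - 11185/5824y - 606/455 to the basis.

S(f_2,f_3): lcm = x^3y. S = -1/5x^2y^2 + 1/2x^2y - 3/10x^2 + 3xy^3 - 4xy + 1/2y^2 + 1/2y.
  reduce S modulo (f_1, f_2, f_3, h_4, h_5):
  remainder -585516943/48800y^2 - 3862345157/97600y - 2691311271/97600 ≠ 0; add h_6 = -585516943/48800y^2 - 3862345157/97600y - 2691311271/97600 to the basis.

S(f_1,h_4): lcm = x^2. S = 769/7280xy^3 - 737/2912xy^2 + 2087/14560xy + 717/182x - 55/16.
  reduce S modulo (f_1, f_2, f_3, h_4, h_5, h_6):
  remainder 117697249031/14239669444y + 117697249031/14239669444 ≠ 0; add h_7 = 117697249031/14239669444y + 117697249031/14239669444 to the basis.

The other S-polynomials (S(f_2,h_4), S(f_3,h_4), S(f_1,h_5), S(f_2,h_5), S(f_3,h_5), S(h_4,h_5), S(f_1,h_6), S(f_2,h_6), S(f_3,h_6), S(h_4,h_6), S(h_5,h_6), S(f_1,h_7), S(f_2,h_7), S(f_3,h_7), S(h_4,h_7), S(h_5,h_7), S(h_6,h_7)) all reduce to 0 modulo the current basis, so we have a Gröbner basis.
Inter-reduce: drop elements whose leading term is divisible by another's, tail-reduce, and make monic.
Reduced Gröbner basis: {x - 1, y + 1}.
Label its elements g_1 = x - 1, g_2 = y + 1.

Reduce p = 4x^2 + 8x - y^2 + 4y + 5 modulo G:
  leading term x^2: subtract (4x)·g_1 from 4x^2 + 8x - y^2 + 4y + 5 → 12x - y^2 + 4y + 5
  leading term x: subtract (12)·g_1 from 12x - y^2 + 4y + 5 → -y^2 + 4y + 17
  leading term y^2: subtract (-y)·g_2 from -y^2 + 4y + 17 → 5y + 17
  leading term y: subtract (5)·g_2 from 5y + 17 → 12
  leading term 1: no divisor's leading term divides it; move 12 to the remainder.
  normal form = 12.
The normal form is nonzero, so p ∉ I. Since p minus its normal form lies in I, I + (p) = I + (r) where r = 12; decide whether this ideal is the whole ring.
Here r = 12 is a nonzero constant, hence a unit: 1 ∈ I + (p), the Gröbner basis of I + (p) is {1}, and the enlarged system has no common solution — adjoining p is inconsistent.

Adjoining 4x^2 + 8x - y^2 + 4y + 5 makes the ideal the whole ring: the system is inconsistent.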